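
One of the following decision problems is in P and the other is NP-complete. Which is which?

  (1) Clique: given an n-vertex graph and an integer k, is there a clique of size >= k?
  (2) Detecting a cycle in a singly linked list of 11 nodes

(1) is NP-complete: complement of Independent Set / Vertex Cover (with k part of the input).
(2) is P: Floyd's tortoise-and-hare runs in O(n) time, O(1) space.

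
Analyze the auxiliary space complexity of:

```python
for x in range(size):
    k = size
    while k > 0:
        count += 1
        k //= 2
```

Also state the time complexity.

Space complexity: O(1).
Only a constant amount of auxiliary storage is used; nothing grows with n.
Time complexity: O(n log n).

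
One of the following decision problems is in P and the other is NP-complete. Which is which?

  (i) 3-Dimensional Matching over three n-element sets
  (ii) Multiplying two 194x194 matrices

(i) is NP-complete: one of Karp's 21 NP-complete problems.
(ii) is P: the schoolbook algorithm runs in O(n^3).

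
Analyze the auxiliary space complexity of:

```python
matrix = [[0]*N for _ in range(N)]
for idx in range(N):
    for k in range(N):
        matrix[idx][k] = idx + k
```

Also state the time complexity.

Space complexity: O(n^2).
A 2D structure of size n x n is allocated.
Time complexity: O(n^2).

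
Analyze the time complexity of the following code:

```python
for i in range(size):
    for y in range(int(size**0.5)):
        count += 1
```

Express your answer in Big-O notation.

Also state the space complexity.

Time complexity: O(n * sqrt(n)).
Space complexity: O(1).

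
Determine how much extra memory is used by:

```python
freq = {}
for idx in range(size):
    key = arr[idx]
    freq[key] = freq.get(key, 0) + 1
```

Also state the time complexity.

Space complexity: O(n).
Auxiliary storage grows linearly with the input size n in the worst case.
Time complexity: O(n).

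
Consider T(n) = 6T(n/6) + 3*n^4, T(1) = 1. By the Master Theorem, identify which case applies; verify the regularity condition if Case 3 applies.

a=6, b=6, f(n)=3*n^4.
log_6(6) = 1 < 4.
f(n) = Omega(n^(1+epsilon)) for some epsilon > 0, so Case 3 is the candidate.
Regularity: a*f(n/b) = 6*3*(n/6)^4 = (6/1296)*3*n^4 <= c*f(n) with c = 6/1296 < 1. Satisfied.
Case 3: T(n) = Theta(n^4).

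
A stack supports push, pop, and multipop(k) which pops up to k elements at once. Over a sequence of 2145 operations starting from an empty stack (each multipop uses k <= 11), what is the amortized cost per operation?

Each element is pushed exactly once and popped at most once (whether by pop or as part of a multipop). So the total number of individual pops over the whole sequence is at most the number of pushes, which is at most 2145. Total work <= 2 * 2145, hence O(1) amortized per operation.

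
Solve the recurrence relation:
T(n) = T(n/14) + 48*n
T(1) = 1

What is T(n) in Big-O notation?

Geometric series: 48*n*(1 + 1/14 + 1/14^2 + ...) = O(n). T(n) = O(n).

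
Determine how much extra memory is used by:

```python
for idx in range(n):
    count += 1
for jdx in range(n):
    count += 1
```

Space complexity: O(1).
Only a constant amount of auxiliary storage is used; nothing grows with n.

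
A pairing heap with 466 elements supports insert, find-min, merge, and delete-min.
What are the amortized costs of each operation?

Pairing heaps are self-adjusting heap-ordered trees. Insert and merge link two roots: O(1). Find-min reads the root: O(1). Delete-min removes the root, then pairs children in two passes; amortized cost is O(log 466) = O(log n).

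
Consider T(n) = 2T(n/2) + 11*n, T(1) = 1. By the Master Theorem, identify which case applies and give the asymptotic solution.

a=2, b=2, f(n)=11*n.
log_2(2) = 1, so n^(log_b(a)) = n.
f(n) = Theta(n), so Case 2 applies.
T(n) = Theta(n log n).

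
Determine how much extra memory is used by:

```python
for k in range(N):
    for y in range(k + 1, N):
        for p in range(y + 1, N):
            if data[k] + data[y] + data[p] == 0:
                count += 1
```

Space complexity: O(1).
Only a constant amount of auxiliary storage is used; nothing grows with n.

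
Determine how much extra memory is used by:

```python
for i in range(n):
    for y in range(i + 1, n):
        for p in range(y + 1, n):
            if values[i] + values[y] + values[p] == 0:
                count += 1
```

Space complexity: O(1).
Only a constant amount of auxiliary storage is used; nothing grows with n.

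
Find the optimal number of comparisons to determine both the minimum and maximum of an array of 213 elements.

Naive approach: 424 comparisons (212 for max + 212 for min).
Optimal: Compare elements in pairs first (floor(n/2) = 106 comparisons), then find max among winners and min among losers (106 comparisons each).
Total: ceil(3n/2) - 2 = 318 comparisons. An adversary argument shows this is also a lower bound.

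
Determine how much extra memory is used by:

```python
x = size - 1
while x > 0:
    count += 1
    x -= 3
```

Space complexity: O(1).
Only a constant amount of auxiliary storage is used; nothing grows with n.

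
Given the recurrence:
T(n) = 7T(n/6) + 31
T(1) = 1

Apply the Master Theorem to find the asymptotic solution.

a=7, b=6, f(n)=31. log_6(7) = 1.086. Case 1 of Master Theorem: T(n) = O(n^1.086).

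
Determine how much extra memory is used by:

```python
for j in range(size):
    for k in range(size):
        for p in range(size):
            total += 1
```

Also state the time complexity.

Space complexity: O(1).
Only a constant amount of auxiliary storage is used; nothing grows with n.
Time complexity: O(n^3).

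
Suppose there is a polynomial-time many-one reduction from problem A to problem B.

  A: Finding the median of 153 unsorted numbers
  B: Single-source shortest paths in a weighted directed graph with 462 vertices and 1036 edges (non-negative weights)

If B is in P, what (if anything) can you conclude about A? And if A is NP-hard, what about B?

A poly-time reduction A <=_p B means any A-instance can be transformed to a B-instance in poly time.
If B is in P: compose the reduction with B's poly-time algorithm to solve A in poly time, so A is in P.
If A is NP-hard: every NP problem reduces to A, which reduces to B; composing reductions, every NP problem reduces to B, so B is NP-hard.
(Here in fact A is P and B is P.)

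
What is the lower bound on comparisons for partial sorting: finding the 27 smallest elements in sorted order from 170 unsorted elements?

Finding 27 smallest of 170 in sorted order: Omega(170) to identify the 27 smallest, plus Omega(27 log 27) to sort them. Total: Omega(n + k log k).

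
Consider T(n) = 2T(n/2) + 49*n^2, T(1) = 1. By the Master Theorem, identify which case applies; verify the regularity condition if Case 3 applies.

a=2, b=2, f(n)=49*n^2.
log_2(2) = 1 < 2.
f(n) = Omega(n^(1+epsilon)) for some epsilon > 0, so Case 3 is the candidate.
Regularity: a*f(n/b) = 2*49*(n/2)^2 = (2/4)*49*n^2 <= c*f(n) with c = 2/4 < 1. Satisfied.
Case 3: T(n) = Theta(n^2).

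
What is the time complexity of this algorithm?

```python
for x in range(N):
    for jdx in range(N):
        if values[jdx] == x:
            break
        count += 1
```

Time complexity: O(n^2).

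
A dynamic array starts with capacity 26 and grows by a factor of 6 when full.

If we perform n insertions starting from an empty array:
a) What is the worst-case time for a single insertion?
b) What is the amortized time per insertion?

(a) Worst-case single insertion: O(n) -- when the array is full at capacity c, the resize copies all c elements, and c can be Theta(n).
(b) Resizes happen at sizes 26, 156, 936, ... Total copy cost for n insertions: 26 + 156 + ... = O(n) (geometric series with ratio 1/6). Amortized cost per insertion: O(n)/n = O(1).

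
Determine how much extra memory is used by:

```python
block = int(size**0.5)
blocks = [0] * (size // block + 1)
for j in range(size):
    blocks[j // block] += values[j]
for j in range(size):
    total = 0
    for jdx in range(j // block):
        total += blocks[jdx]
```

Space complexity: O(sqrt(n)).
Storage scales with sqrt(n).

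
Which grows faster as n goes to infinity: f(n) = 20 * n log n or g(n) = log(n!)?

f(n) = 20 * n log n and g(n) = log(n!) are Theta of each other: Stirling: log(n!) = n log n - n + O(log n) = Theta(n log n); the constant 20 doesn't change the Theta class.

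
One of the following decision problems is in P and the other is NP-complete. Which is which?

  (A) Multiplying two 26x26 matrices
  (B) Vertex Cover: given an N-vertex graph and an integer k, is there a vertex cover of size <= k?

(A) is P: the schoolbook algorithm runs in O(n^3).
(B) is NP-complete: one of Karp's 21 NP-complete problems (with k part of the input; for any fixed constant k it is in P).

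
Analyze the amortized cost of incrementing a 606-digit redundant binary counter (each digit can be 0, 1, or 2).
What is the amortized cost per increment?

A redundant counter on 606 digits allows digit values 0, 1, 2. Increment adds 1 to the least significant digit and carries any 2 to a 0 plus +1 on the next digit. With potential Phi = (number of 2-digits), each increment does O(1) actual work plus a chain of carries, each of which decreases Phi by 1. Amortized O(1).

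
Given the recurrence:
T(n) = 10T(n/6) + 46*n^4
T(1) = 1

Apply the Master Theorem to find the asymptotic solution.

a=10, b=6, f(n)=46*n^4. log_6(10) = 1.285 < 4. Case 3: T(n) = O(n^4).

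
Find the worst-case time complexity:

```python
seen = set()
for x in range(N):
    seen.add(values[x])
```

Time complexity: O(n).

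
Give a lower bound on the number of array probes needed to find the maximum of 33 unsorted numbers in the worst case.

Adversary: any unprobed cell could hold a value larger than everything seen so far. If fewer than 33 cells are probed, the adversary places the max in an unprobed cell. So all 33 cells must be examined; together with 33-1 comparisons this is tight.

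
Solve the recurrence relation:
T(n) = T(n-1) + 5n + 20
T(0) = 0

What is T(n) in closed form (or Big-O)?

Dominant term in sum is 5*sum(i, i=1..n) = 5*n*(n+1)/2 = O(n^2).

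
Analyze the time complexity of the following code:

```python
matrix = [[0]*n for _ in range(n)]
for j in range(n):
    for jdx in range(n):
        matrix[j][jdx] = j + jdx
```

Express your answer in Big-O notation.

Time complexity: O(n^2).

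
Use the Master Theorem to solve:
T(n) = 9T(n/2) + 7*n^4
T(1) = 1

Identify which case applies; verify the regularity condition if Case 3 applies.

a=9, b=2, f(n)=7*n^4.
log_2(9) = 3.17 < 4.
f(n) = Omega(n^(3.17+epsilon)) for some epsilon > 0, so Case 3 is the candidate.
Regularity: a*f(n/b) = 9*7*(n/2)^4 = (9/16)*7*n^4 <= c*f(n) with c = 9/16 < 1. Satisfied.
Case 3: T(n) = Theta(n^4).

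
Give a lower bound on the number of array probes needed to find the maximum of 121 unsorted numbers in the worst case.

Adversary: any unprobed cell could hold a value larger than everything seen so far. If fewer than 121 cells are probed, the adversary places the max in an unprobed cell. So all 121 cells must be examined; together with 121-1 comparisons this is tight.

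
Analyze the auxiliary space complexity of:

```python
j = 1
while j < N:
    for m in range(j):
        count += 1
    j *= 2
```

Space complexity: O(1).
Only a constant amount of auxiliary storage is used; nothing grows with n.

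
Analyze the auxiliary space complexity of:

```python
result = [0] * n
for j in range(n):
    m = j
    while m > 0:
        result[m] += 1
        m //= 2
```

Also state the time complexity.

Space complexity: O(n).
Auxiliary storage grows linearly with the input size n in the worst case.
Time complexity: O(n log n).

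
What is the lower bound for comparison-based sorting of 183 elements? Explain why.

A comparison-based sorting algorithm corresponds to a decision tree. With 183! possible permutations, the tree has 183! leaves. The height is at least log_2(183!) = Omega(n log n) by Stirling's approximation.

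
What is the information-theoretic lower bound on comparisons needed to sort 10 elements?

There are 10! = 3628800 possible orderings. Each comparison gives 1 bit. We need at least ceil(log_2(3628800)) = 22 comparisons.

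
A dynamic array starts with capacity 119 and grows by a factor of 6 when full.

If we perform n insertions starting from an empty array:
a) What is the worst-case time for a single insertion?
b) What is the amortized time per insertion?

(a) Worst-case single insertion: O(n) -- when the array is full at capacity c, the resize copies all c elements, and c can be Theta(n).
(b) Resizes happen at sizes 119, 714, 4284, ... Total copy cost for n insertions: 119 + 714 + ... = O(n) (geometric series with ratio 1/6). Amortized cost per insertion: O(n)/n = O(1).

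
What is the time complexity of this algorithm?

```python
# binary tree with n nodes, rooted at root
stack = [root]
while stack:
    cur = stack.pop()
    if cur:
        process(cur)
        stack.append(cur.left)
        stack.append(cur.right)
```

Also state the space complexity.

Time complexity: O(n).
Space complexity: O(n).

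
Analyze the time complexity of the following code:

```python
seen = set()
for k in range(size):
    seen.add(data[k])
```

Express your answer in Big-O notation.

Time complexity: O(n).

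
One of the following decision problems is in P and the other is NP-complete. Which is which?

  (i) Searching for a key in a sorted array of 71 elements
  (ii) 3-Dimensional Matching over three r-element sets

(i) is P: binary search runs in O(log n).
(ii) is NP-complete: one of Karp's 21 NP-complete problems.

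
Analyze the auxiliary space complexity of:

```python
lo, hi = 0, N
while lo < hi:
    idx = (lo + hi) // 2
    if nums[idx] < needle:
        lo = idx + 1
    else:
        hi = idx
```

Space complexity: O(1).
Only a constant amount of auxiliary storage is used; nothing grows with n.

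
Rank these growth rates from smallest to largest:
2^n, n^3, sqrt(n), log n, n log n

Ordered by growth rate: log n < sqrt(n) < n log n < n^3 < 2^n.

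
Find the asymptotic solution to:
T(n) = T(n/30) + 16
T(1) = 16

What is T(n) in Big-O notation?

Each step divides n by 30 and adds 16. After log_30(n) steps, T(n) = O(log n).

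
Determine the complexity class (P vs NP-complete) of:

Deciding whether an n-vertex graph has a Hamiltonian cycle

This problem is NP-complete: one of Karp's 21 NP-complete problems.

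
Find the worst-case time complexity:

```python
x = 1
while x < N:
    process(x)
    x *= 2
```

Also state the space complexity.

Time complexity: O(log n).
Space complexity: O(1).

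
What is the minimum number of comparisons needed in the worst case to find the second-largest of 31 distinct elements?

Lower bound: finding the max needs 31-1 comparisons. By the adversary weight-doubling argument, the max must personally win >= ceil(log_2(31)) = 5 comparisons; the 2nd-largest is among those 5 losers, needing 5-1 more comparisons. Total >= 31-1 + 5-1 = 34. A balanced knockout tournament achieves this.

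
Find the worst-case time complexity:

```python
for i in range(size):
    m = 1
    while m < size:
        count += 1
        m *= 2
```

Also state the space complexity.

Time complexity: O(n log n).
Space complexity: O(1).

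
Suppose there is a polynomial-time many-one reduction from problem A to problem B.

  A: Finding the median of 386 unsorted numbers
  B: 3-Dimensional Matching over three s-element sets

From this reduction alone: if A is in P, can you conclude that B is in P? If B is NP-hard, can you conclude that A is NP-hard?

A poly-time reduction A <=_p B transfers tractability DOWN (B easy => A easy) and hardness UP (A hard => B hard), not the reverse.
From A in P, the reduction alone does NOT give B in P: any problem in P trivially reduces to SAT, yet SAT is not known to be in P.
From B NP-hard, the reduction alone does NOT give A NP-hard: again, easy problems reduce to hard ones.
(Here in fact A is P and B is NP-complete.)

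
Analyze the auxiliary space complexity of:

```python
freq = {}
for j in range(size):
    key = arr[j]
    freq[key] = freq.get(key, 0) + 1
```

Space complexity: O(n).
Auxiliary storage grows linearly with the input size n in the worst case.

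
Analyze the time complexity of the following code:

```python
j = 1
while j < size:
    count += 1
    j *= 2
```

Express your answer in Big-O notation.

Time complexity: O(log n).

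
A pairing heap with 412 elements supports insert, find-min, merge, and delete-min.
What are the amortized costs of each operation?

Pairing heaps are self-adjusting heap-ordered trees. Insert and merge link two roots: O(1). Find-min reads the root: O(1). Delete-min removes the root, then pairs children in two passes; amortized cost is O(log 412) = O(log n).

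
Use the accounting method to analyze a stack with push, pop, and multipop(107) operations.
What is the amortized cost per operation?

Assign 2 credits per push (1 for the push, 1 saved for a future pop). Each pop or element popped by multipop(107) uses 1 saved credit. Total credits never go negative, so amortized cost is O(1).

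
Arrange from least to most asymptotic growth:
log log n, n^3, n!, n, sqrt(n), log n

Ordered by growth rate: log log n < log n < sqrt(n) < n < n^3 < n!.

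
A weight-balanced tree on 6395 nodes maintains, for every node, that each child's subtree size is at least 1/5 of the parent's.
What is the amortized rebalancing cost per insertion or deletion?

With balance ratio 1/5, tree height is O(log_{5/1}(6395)) = O(log n). A rebalance at a node of size s costs O(s) but requires Omega(s) updates in that subtree to retrigger. Summed over the O(log n) ancestors of the touched leaf, amortized rebalancing is O(log n).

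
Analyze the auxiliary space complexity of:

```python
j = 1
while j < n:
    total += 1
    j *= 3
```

Space complexity: O(1).
Only a constant amount of auxiliary storage is used; nothing grows with n.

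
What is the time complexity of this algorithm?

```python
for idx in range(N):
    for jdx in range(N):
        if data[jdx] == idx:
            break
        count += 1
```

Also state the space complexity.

Time complexity: O(n^2).
Space complexity: O(1).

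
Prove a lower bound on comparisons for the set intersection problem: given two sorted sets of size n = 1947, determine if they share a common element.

For two sorted arrays of size n = 1947, any correct algorithm must examine Omega(n) elements. If fewer are examined, an adversary places a common element in an unexamined gap. A merge-based scan achieves O(n), so the bound is tight.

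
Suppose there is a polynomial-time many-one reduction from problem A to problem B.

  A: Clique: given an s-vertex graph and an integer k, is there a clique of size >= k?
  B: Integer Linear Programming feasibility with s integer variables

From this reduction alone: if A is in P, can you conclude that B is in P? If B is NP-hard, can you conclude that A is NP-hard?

A poly-time reduction A <=_p B transfers tractability DOWN (B easy => A easy) and hardness UP (A hard => B hard), not the reverse.
From A in P, the reduction alone does NOT give B in P: any problem in P trivially reduces to SAT, yet SAT is not known to be in P.
From B NP-hard, the reduction alone does NOT give A NP-hard: again, easy problems reduce to hard ones.
(Here in fact A is NP-complete and B is NP-complete.)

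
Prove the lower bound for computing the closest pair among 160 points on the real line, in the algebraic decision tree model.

Reduction from element distinctness: given 160 reals, the closest-pair distance is 0 iff two are equal. Element distinctness has an Omega(n log n) lower bound in the algebraic decision tree model (Ben-Or). Therefore closest pair on a line also requires Omega(n log n). Sorting then a linear scan achieves this.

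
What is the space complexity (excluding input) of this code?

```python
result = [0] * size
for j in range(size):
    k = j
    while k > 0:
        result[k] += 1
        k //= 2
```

Space complexity: O(n).
Auxiliary storage grows linearly with the input size n in the worst case.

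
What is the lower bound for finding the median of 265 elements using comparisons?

To find the median of 265 elements, every element must be compared at least once, so the lower bound is Omega(n). The BFPRT algorithm achieves O(n), making this tight.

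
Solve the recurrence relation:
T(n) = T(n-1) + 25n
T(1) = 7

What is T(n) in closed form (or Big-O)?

Unrolling: T(n) = 7 + 25*(2 + 3 + ... + n) = 7 + 25*(n(n+1)/2 - 1) = O(n^2).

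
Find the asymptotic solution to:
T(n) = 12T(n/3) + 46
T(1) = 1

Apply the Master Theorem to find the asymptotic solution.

a=12, b=3, f(n)=46. log_3(12) = 2.262. Case 1 of Master Theorem: T(n) = O(n^2.262).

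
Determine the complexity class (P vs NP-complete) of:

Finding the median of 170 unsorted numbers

This problem is in P: linear-time selection (median-of-medians) runs in O(n).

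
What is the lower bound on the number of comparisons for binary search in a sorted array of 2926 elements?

With 2926 possible positions, we need at least ceil(log_2(2926)) = 12 comparisons. Each comparison splits the remaining candidates by at most half.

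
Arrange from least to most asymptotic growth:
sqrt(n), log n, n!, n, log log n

Ordered by growth rate: log log n < log n < sqrt(n) < n < n!.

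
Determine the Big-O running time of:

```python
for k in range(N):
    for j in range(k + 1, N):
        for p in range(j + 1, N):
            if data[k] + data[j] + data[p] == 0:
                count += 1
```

Time complexity: O(n^3).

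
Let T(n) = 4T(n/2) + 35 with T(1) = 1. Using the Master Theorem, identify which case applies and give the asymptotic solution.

a=4, b=2, f(n)=35.
log_2(4) = 2 > 0.
Since f(n) = O(n^0) is polynomially smaller than n^2, Case 1 applies.
T(n) = Theta(n^2).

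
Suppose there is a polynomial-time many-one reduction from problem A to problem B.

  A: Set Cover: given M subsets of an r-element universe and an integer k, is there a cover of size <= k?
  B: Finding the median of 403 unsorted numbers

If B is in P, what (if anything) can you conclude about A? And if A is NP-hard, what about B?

A poly-time reduction A <=_p B means any A-instance can be transformed to a B-instance in poly time.
If B is in P: compose the reduction with B's poly-time algorithm to solve A in poly time, so A is in P.
If A is NP-hard: every NP problem reduces to A, which reduces to B; composing reductions, every NP problem reduces to B, so B is NP-hard.
(Here in fact A is NP-complete and B is in P, so no such reduction is known -- its existence would imply P = NP; the analysis concerns only what the assumed reduction would or would not let you conclude.)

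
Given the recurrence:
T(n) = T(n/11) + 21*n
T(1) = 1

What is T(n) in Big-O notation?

Geometric series: 21*n*(1 + 1/11 + 1/11^2 + ...) = O(n). T(n) = O(n).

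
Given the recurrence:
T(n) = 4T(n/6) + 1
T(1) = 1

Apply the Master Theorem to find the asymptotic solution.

a=4, b=6, f(n)=1. log_6(4) = 0.7737. Case 1 of Master Theorem: T(n) = O(n^0.7737).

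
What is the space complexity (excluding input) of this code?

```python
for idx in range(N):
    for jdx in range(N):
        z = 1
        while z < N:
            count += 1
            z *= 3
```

Space complexity: O(1).
Only a constant amount of auxiliary storage is used; nothing grows with n.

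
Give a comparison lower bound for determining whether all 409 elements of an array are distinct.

In the algebraic decision-tree model, the YES region for element distinctness on 409 elements has 409! connected components (one per ordering). Ben-Or's theorem then gives a lower bound of Omega(log(n!)) = Omega(n log n).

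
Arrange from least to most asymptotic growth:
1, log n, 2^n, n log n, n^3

Ordered by growth rate: 1 < log n < n log n < n^3 < 2^n.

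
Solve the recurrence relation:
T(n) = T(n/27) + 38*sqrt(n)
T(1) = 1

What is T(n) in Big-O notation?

Each level contributes sqrt(n/27^k). Geometric series with ratio 1/sqrt(27) < 1 sums to O(sqrt(n)).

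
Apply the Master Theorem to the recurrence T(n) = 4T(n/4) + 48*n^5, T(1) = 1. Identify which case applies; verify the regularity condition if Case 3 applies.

a=4, b=4, f(n)=48*n^5.
log_4(4) = 1 < 5.
f(n) = Omega(n^(1+epsilon)) for some epsilon > 0, so Case 3 is the candidate.
Regularity: a*f(n/b) = 4*48*(n/4)^5 = (4/1024)*48*n^5 <= c*f(n) with c = 4/1024 < 1. Satisfied.
Case 3: T(n) = Theta(n^5).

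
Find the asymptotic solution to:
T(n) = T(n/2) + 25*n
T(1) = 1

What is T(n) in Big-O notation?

Geometric series: 25*n*(1 + 1/2 + 1/2^2 + ...) = O(n). T(n) = O(n).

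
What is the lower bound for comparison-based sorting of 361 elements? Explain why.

A comparison-based sorting algorithm corresponds to a decision tree. With 361! possible permutations, the tree has 361! leaves. The height is at least log_2(361!) = Omega(n log n) by Stirling's approximation.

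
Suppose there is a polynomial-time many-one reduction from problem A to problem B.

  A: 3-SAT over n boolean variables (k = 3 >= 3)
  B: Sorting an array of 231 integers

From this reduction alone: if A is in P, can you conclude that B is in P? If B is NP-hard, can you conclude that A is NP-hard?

A poly-time reduction A <=_p B transfers tractability DOWN (B easy => A easy) and hardness UP (A hard => B hard), not the reverse.
From A in P, the reduction alone does NOT give B in P: any problem in P trivially reduces to SAT, yet SAT is not known to be in P.
From B NP-hard, the reduction alone does NOT give A NP-hard: again, easy problems reduce to hard ones.
(Here in fact A is NP-complete and B is in P, so no such reduction is known -- its existence would imply P = NP; the analysis concerns only what the assumed reduction would or would not let you conclude.)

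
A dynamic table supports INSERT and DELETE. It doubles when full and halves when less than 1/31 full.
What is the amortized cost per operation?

Using potential function Phi = |2*num_items - table_size| when load > 1/2, and Phi = table_size/2 - num_items otherwise. The gap of 1/31 vs 1/2 for shrinking prevents thrashing. Both insert and delete have O(1) amortized cost.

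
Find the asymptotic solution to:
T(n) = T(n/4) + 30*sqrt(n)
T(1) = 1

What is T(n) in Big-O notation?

Each level contributes sqrt(n/4^k). Geometric series with ratio 1/sqrt(4) < 1 sums to O(sqrt(n)).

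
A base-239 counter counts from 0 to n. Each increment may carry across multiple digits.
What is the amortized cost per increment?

Digit at position i changes every 239^i increments. Total digit changes over n increments: n * 239/(239-1) = O(n). Amortized: O(1).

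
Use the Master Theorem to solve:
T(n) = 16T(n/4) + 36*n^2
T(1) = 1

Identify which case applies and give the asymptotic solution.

a=16, b=4, f(n)=36*n^2.
log_4(16) = 2, so n^(log_b(a)) = n^2.
f(n) = Theta(n^2), so Case 2 applies.
T(n) = Theta(n^2 log n).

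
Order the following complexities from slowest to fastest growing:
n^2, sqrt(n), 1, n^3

Ordered by growth rate: 1 < sqrt(n) < n^2 < n^3.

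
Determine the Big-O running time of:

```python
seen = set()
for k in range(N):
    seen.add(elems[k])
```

Time complexity: O(n).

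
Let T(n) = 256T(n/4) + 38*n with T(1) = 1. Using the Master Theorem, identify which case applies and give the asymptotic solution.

a=256, b=4, f(n)=38*n.
log_4(256) = 4 > 1.
Since f(n) = O(n^1) is polynomially smaller than n^4, Case 1 applies.
T(n) = Theta(n^4).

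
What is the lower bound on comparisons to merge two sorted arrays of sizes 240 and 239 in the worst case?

Adversary: with |240 - 239| <= 1 the inputs can be fully interleaved so that every adjacent pair in the merged output comes from different arrays. Then each of the 478 adjacent pairs must be directly compared, or the algorithm cannot determine their relative order. Standard merge meets this bound.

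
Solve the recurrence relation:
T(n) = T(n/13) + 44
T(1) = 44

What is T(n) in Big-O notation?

Each step divides n by 13 and adds 44. After log_13(n) steps, T(n) = O(log n).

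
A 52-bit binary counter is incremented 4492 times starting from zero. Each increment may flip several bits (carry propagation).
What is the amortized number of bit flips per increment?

Bit i flips on every 2^i-th increment, so over 4492 increments bit i flips floor(4492/2^i) times. Summing over i: total flips < 2 * 4492. Amortized: < 2 = O(1) per increment.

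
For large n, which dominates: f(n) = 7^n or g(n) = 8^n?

g(n) = 8^n grows faster: (8/7)^n -> infinity since 8/7 > 1.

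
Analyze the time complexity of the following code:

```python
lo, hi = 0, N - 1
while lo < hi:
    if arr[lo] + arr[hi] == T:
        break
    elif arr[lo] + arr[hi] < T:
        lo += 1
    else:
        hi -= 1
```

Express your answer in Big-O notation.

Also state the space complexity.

Time complexity: O(n).
Space complexity: O(1).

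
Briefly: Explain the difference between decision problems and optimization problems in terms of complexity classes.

Decision problems have yes/no answers and are classified into P, NP, etc. Optimization problems seek the best solution. Every optimization problem has a corresponding decision version. If the decision version is NP-complete, the optimization version is NP-hard.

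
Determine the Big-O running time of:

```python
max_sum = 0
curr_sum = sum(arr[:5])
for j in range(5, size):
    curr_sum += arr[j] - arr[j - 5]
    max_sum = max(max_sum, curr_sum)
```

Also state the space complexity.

Time complexity: O(n).
Space complexity: O(1).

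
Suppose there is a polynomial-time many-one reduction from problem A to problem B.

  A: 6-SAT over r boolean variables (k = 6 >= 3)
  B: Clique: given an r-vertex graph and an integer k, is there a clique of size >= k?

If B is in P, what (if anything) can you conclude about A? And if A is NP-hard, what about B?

A poly-time reduction A <=_p B means any A-instance can be transformed to a B-instance in poly time.
If B is in P: compose the reduction with B's poly-time algorithm to solve A in poly time, so A is in P.
If A is NP-hard: every NP problem reduces to A, which reduces to B; composing reductions, every NP problem reduces to B, so B is NP-hard.
(Here in fact A is NP-complete and B is NP-complete.)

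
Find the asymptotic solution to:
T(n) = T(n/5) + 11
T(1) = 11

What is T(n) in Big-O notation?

Each step divides n by 5 and adds 11. After log_5(n) steps, T(n) = O(log n).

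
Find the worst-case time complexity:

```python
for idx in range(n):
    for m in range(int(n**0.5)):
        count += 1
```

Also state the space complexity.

Time complexity: O(n * sqrt(n)).
Space complexity: O(1).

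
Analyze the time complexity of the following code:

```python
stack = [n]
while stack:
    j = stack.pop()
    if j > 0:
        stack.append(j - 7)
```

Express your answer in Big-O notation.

Time complexity: O(n).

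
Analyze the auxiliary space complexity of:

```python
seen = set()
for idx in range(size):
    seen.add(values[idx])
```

Space complexity: O(n).
Auxiliary storage grows linearly with the input size n in the worst case.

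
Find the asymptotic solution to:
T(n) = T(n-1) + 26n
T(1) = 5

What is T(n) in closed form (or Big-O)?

Unrolling: T(n) = 5 + 26*(2 + 3 + ... + n) = 5 + 26*(n(n+1)/2 - 1) = O(n^2).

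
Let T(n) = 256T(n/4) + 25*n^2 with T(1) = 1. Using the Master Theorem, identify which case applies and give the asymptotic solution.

a=256, b=4, f(n)=25*n^2.
log_4(256) = 4 > 2.
Since f(n) = O(n^2) is polynomially smaller than n^4, Case 1 applies.
T(n) = Theta(n^4).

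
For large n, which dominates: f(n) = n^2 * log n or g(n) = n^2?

f(n) = n^2 * log n grows faster: extra log n factor -> infinity.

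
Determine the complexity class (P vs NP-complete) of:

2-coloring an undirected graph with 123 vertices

This problem is in P: 2-coloring is bipartiteness testing via BFS, O(V+E).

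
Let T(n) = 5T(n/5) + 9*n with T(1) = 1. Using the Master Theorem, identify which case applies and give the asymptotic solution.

a=5, b=5, f(n)=9*n.
log_5(5) = 1, so n^(log_b(a)) = n.
f(n) = Theta(n), so Case 2 applies.
T(n) = Theta(n log n).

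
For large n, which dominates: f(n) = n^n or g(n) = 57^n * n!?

g(n) = 57^n * n! grows faster: by Stirling n! ~ sqrt(2 pi n)(n/e)^n, so 57^n n! / n^n ~ (57/e)^n sqrt(2 pi n) -> infinity since 57/e > 1.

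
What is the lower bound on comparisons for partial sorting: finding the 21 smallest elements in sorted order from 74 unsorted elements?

Finding 21 smallest of 74 in sorted order: Omega(74) to identify the 21 smallest, plus Omega(21 log 21) to sort them. Total: Omega(n + k log k).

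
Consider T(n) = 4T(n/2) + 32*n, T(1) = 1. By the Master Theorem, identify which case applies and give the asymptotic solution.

a=4, b=2, f(n)=32*n.
log_2(4) = 2 > 1.
Since f(n) = O(n^1) is polynomially smaller than n^2, Case 1 applies.
T(n) = Theta(n^2).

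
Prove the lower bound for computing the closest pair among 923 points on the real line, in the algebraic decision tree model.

Reduction from element distinctness: given 923 reals, the closest-pair distance is 0 iff two are equal. Element distinctness has an Omega(n log n) lower bound in the algebraic decision tree model (Ben-Or). Therefore closest pair on a line also requires Omega(n log n). Sorting then a linear scan achieves this.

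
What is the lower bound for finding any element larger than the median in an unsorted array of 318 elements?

To find an element larger than the median of 318 elements, we must see Omega(n) elements. Without seeing enough elements, an adversary can make any unseen element the median.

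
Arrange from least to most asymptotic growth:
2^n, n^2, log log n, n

Ordered by growth rate: log log n < n < n^2 < 2^n.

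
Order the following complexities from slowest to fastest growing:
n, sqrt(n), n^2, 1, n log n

Ordered by growth rate: 1 < sqrt(n) < n < n log n < n^2.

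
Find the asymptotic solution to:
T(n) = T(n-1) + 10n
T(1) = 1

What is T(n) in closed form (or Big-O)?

Unrolling: T(n) = 1 + 10*(2 + 3 + ... + n) = 1 + 10*(n(n+1)/2 - 1) = O(n^2).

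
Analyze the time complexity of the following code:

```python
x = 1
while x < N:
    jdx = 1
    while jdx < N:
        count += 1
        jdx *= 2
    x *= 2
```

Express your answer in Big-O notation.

Time complexity: O(log^2 n).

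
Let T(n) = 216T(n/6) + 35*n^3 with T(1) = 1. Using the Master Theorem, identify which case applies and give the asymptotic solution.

a=216, b=6, f(n)=35*n^3.
log_6(216) = 3, so n^(log_b(a)) = n^3.
f(n) = Theta(n^3), so Case 2 applies.
T(n) = Theta(n^3 log n).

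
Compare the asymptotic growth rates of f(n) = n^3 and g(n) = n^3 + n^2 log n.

f(n) = n^3 and g(n) = n^3 + n^2 log n are Theta of each other: the lower-order n^2 log n term is o(n^3); both are Theta(n^3).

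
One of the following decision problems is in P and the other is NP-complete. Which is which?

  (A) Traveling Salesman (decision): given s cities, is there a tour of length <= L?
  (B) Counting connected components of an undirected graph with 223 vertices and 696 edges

(A) is NP-complete: reduces from Hamiltonian Cycle.
(B) is P: BFS/DFS visits each vertex and edge once: O(V+E).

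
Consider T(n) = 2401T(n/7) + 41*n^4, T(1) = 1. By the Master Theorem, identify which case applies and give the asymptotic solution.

a=2401, b=7, f(n)=41*n^4.
log_7(2401) = 4, so n^(log_b(a)) = n^4.
f(n) = Theta(n^4), so Case 2 applies.
T(n) = Theta(n^4 log n).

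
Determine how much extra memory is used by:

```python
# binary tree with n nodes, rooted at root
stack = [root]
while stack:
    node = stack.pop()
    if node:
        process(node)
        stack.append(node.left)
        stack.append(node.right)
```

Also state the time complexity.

Space complexity: O(n).
Auxiliary storage grows linearly with the input size n in the worst case.
Time complexity: O(n).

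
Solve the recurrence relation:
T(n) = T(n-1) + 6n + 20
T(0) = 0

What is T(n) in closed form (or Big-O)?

Dominant term in sum is 6*sum(i, i=1..n) = 6*n*(n+1)/2 = O(n^2).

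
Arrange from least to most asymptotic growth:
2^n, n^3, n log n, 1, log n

Ordered by growth rate: 1 < log n < n log n < n^3 < 2^n.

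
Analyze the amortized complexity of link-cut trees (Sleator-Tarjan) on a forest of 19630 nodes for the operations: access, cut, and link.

Link-cut trees represent the forest using splay trees over preferred paths. With potential Phi = sum over nodes of log(size of virtual subtree), each access on 19630 nodes is O(log 19630) = O(log n) amortized by the splay-tree access lemma. Cut and link are O(1) plus one access.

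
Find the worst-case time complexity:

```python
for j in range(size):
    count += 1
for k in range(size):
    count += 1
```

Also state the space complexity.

Time complexity: O(n).
Space complexity: O(1).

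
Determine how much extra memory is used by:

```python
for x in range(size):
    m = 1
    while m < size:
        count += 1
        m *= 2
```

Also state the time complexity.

Space complexity: O(1).
Only a constant amount of auxiliary storage is used; nothing grows with n.
Time complexity: O(n log n).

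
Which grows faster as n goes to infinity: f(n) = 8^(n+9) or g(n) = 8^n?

f(n) = 8^(n+9) and g(n) = 8^n are Theta of each other: 8^(n+9) = 8^9 * 8^n = Theta(8^n).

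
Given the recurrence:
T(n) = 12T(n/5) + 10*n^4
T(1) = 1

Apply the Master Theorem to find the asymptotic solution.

a=12, b=5, f(n)=10*n^4. log_5(12) = 1.544 < 4. Case 3: T(n) = O(n^4).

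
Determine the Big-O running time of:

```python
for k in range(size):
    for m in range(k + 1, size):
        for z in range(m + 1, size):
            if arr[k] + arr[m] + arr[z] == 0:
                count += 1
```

Time complexity: O(n^3).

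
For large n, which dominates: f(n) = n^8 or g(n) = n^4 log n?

f(n) = n^8 grows faster: n^8 / (n^4 log n) = n^4/log n -> infinity.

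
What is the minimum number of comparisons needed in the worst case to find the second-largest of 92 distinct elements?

Lower bound: finding the max needs 92-1 comparisons. By the adversary weight-doubling argument, the max must personally win >= ceil(log_2(92)) = 7 comparisons; the 2nd-largest is among those 7 losers, needing 7-1 more comparisons. Total >= 92-1 + 7-1 = 97. A balanced knockout tournament achieves this.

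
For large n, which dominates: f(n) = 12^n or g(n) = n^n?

g(n) = n^n grows faster: n^n / 12^n = (n/12)^n -> infinity once n > 12.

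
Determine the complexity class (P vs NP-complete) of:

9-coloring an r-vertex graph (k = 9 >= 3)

This problem is NP-complete: graph k-coloring for k>=3 is NP-complete by reduction from 3-SAT.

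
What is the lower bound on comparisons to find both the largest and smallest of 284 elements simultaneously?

Pair elements first (floor(284/2) comparisons), then find max among winners and min among losers. Total: ceil(3*284/2) - 2 = 424 comparisons.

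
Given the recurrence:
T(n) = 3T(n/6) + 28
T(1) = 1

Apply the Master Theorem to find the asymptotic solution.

a=3, b=6, f(n)=28. log_6(3) = 0.6131. Case 1 of Master Theorem: T(n) = O(n^0.6131).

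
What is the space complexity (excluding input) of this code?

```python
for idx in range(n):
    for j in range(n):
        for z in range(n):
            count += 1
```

Space complexity: O(1).
Only a constant amount of auxiliary storage is used; nothing grows with n.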